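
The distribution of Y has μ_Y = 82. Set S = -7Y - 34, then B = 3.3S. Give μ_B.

μ_S = (-7)·82 + (-34) = -608.
μ_B = 3.3·(-608) = -2006.4.

μ_B = -2006.4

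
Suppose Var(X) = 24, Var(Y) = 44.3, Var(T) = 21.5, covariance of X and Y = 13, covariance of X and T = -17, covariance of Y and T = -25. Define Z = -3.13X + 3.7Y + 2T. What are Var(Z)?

Var(Z) = a²·Var(X) + b²·Var(Y) + c²·Var(T) + 2ab·covariance of X and Y + 2ac·covariance of X and T + 2bc·covariance of Y and T, with a = -3.13, b = 3.7, c = 2.
= 235.1256 + 606.467 + 86 + (-301.106) + 212.84 + (-370)
= 469.3266.

Var(Z) = 469.3266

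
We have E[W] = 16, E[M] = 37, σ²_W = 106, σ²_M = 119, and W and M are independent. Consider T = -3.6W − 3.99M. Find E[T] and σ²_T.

E[T] = -205.23, σ²_T = 3268.2519

E[T] = (-3.6)·E[W] + (-3.99)·E[M] = (-3.6)·16 + (-3.99)·37 = -205.23.
σ²_T = a²·σ²_W + b²·σ²_M + 2ab·Cov(W, M) with a = -3.6, b = -3.99.
Independence gives Cov(W, M) = 0.
= (-3.6)²·106 + (-3.99)²·119 + 2·(-3.6)·(-3.99)·0
= 1373.76 + 1894.4919 + 0 = 3268.2519.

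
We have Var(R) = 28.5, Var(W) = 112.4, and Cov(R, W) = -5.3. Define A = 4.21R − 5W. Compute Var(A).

Var(A) = 3538.26685

Var(A) = a²·Var(R) + b²·Var(W) + 2ab·Cov(R, W) with a = 4.21, b = -5.
= 4.21²·28.5 + (-5)²·112.4 + 2·4.21·(-5)·(-5.3)
= 505.13685 + 2810 + 223.13 = 3538.26685.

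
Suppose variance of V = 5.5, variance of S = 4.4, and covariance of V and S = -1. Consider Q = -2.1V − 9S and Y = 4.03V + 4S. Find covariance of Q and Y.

By bilinearity, covariance of Q and Y = ac·variance of V + bd·variance of S + (ad+bc)·covariance of V and S, with a=-2.1, b=-9, c=4.03, d=4.
ac·variance of V = (-2.1)·4.03·5.5 = -46.5465
bd·variance of S = (-9)·4·4.4 = -158.4
(ad+bc)·covariance of V and S = (-44.67)·(-1) = 44.67
covariance of Q and Y = -46.5465 + (-158.4) + 44.67 = -160.2765.

covariance of Q and Y = -160.2765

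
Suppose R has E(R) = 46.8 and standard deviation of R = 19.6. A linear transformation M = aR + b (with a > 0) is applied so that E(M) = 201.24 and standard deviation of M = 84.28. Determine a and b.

a = 4.3, b = 0

standard deviation of M = a·standard deviation of R (a > 0), so a = 84.28/19.6 = 4.3.
E(M) = a·E(R) + b, so b = 201.24 − 4.3·46.8 = 0.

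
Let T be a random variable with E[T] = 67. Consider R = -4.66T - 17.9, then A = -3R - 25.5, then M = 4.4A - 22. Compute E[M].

E[M] = 4223.384

E[R] = (-4.66)·67 + (-17.9) = -330.12.
E[A] = (-3)·(-330.12) + (-25.5) = 964.86.
E[M] = 4.4·964.86 + (-22) = 4223.384.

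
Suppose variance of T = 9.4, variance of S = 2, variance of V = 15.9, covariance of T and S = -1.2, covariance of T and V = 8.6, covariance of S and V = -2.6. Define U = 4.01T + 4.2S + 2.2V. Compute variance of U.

variance of U = 326.65854

variance of U = a²·variance of T + b²·variance of S + c²·variance of V + 2ab·covariance of T and S + 2ac·covariance of T and V + 2bc·covariance of S and V, with a = 4.01, b = 4.2, c = 2.2.
= 151.15294 + 35.28 + 76.956 + (-40.4208) + 151.7384 + (-48.048)
= 326.65854.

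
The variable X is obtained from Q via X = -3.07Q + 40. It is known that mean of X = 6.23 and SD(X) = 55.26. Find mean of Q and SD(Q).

From X = -3.07Q + 40: mean of X = a·mean of Q + b, so mean of Q = (mean of X − b)/a = (6.23 − 40)/(-3.07) = 11.
SD(X) = |a|·SD(Q), so SD(Q) = 55.26/|-3.07| = 18.

mean of Q = 11, SD(Q) = 18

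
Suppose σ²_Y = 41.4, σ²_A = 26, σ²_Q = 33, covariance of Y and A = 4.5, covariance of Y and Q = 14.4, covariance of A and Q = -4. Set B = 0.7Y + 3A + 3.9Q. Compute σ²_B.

σ²_B = 760.14

σ²_B = a²·σ²_Y + b²·σ²_A + c²·σ²_Q + 2ab·covariance of Y and A + 2ac·covariance of Y and Q + 2bc·covariance of A and Q, with a = 0.7, b = 3, c = 3.9.
= 20.286 + 234 + 501.93 + 18.9 + 78.624 + (-93.6)
= 760.14.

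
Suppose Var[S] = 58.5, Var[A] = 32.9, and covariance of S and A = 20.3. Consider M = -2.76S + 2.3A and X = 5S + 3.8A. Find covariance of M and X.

By bilinearity, covariance of M and X = ac·Var[S] + bd·Var[A] + (ad+bc)·covariance of S and A, with a=-2.76, b=2.3, c=5, d=3.8.
ac·Var[S] = (-2.76)·5·58.5 = -807.3
bd·Var[A] = 2.3·3.8·32.9 = 287.546
(ad+bc)·covariance of S and A = (1.012)·20.3 = 20.5436
covariance of M and X = -807.3 + 287.546 + 20.5436 = -499.2104.

covariance of M and X = -499.2104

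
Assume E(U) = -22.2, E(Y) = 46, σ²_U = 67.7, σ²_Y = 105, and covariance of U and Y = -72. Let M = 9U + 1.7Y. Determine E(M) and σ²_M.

E(M) = -121.6, σ²_M = 3583.95

E(M) = 9·E(U) + 1.7·E(Y) = 9·(-22.2) + 1.7·46 = -121.6.
σ²_M = a²·σ²_U + b²·σ²_Y + 2ab·covariance of U and Y with a = 9, b = 1.7.
= 9²·67.7 + 1.7²·105 + 2·9·1.7·(-72)
= 5483.7 + 303.45 + (-2203.2) = 3583.95.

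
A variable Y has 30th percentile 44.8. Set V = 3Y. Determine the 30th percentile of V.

Since a = 3 > 0 the transformation is increasing, so the 30th percentile of V = a·(P_{30} of Y) + b = 3·44.8 = 134.4.

30th percentile of V = 134.4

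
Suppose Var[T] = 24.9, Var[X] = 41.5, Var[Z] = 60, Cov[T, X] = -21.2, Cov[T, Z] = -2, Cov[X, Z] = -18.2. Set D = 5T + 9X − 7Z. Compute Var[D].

Var[D] = 7449.2

Var[D] = a²·Var[T] + b²·Var[X] + c²·Var[Z] + 2ab·Cov[T, X] + 2ac·Cov[T, Z] + 2bc·Cov[X, Z], with a = 5, b = 9, c = -7.
= 622.5 + 3361.5 + 2940 + (-1908) + 140 + 2293.2
= 7449.2.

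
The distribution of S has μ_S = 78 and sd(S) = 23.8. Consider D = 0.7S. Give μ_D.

D = 0.7S is linear with a = 0.7, b = 0.
μ_D = a·μ_S + b = 0.7·78 = 54.6.

μ_D = 54.6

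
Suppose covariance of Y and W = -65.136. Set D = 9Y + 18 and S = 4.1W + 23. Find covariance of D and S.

covariance of D and S = a·c·covariance of Y and W = 9·4.1·(-65.136) = -2403.5184. Additive constants drop out.

covariance of D and S = -2403.5184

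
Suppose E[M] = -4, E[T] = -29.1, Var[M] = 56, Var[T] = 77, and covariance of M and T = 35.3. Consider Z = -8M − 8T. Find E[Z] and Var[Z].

E[Z] = (-8)·E[M] + (-8)·E[T] = (-8)·(-4) + (-8)·(-29.1) = 264.8.
Var[Z] = a²·Var[M] + b²·Var[T] + 2ab·covariance of M and T with a = -8, b = -8.
= (-8)²·56 + (-8)²·77 + 2·(-8)·(-8)·35.3
= 3584 + 4928 + 4518.4 = 13030.4.

E[Z] = 264.8, Var[Z] = 13030.4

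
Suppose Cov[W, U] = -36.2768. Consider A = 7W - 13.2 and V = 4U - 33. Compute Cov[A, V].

Cov[A, V] = -1015.7504

Cov[A, V] = a·c·Cov[W, U] = 7·4·(-36.2768) = -1015.7504. Additive constants drop out.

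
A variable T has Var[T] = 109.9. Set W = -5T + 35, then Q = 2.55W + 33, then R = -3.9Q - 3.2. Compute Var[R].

Var[R] = 271736.0611875

Var[W] = (-5)²·109.9 = 2747.5.
Var[Q] = 2.55²·2747.5 = 17865.61875.
Var[R] = (-3.9)²·17865.61875 = 271736.0611875.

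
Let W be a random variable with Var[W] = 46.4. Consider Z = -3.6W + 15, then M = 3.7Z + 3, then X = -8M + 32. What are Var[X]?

Var[X] = 526873.55904

Var[Z] = (-3.6)²·46.4 = 601.344.
Var[M] = 3.7²·601.344 = 8232.39936.
Var[X] = (-8)²·8232.39936 = 526873.55904.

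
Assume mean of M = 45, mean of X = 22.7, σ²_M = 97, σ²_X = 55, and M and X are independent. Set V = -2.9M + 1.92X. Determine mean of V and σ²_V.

mean of V = (-2.9)·mean of M + 1.92·mean of X = (-2.9)·45 + 1.92·22.7 = -86.916.
σ²_V = a²·σ²_M + b²·σ²_X + 2ab·covariance of M and X with a = -2.9, b = 1.92.
Independence gives covariance of M and X = 0.
= (-2.9)²·97 + 1.92²·55 + 2·(-2.9)·1.92·0
= 815.77 + 202.752 + 0 = 1018.522.

mean of V = -86.916, σ²_V = 1018.522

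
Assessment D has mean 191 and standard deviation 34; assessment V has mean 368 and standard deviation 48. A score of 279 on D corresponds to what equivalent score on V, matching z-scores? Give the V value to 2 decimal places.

z = (279 − 191)/34 ≈ 2.5882.
V = 368 + z·48 = 368 + (279 − 191)·48/34 ≈ 492.24.

V = 492.24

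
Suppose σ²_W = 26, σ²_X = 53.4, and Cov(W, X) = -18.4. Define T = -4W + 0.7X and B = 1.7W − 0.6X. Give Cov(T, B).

By bilinearity, Cov(T, B) = ac·σ²_W + bd·σ²_X + (ad+bc)·Cov(W, X), with a=-4, b=0.7, c=1.7, d=-0.6.
ac·σ²_W = (-4)·1.7·26 = -176.8
bd·σ²_X = 0.7·(-0.6)·53.4 = -22.428
(ad+bc)·Cov(W, X) = (3.59)·(-18.4) = -66.056
Cov(T, B) = -176.8 + (-22.428) + (-66.056) = -265.284.

Cov(T, B) = -265.284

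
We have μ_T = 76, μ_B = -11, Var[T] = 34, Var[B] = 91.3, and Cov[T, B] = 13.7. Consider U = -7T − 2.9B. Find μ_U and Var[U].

μ_U = -500.1, Var[U] = 2990.053

μ_U = (-7)·μ_T + (-2.9)·μ_B = (-7)·76 + (-2.9)·(-11) = -500.1.
Var[U] = a²·Var[T] + b²·Var[B] + 2ab·Cov[T, B] with a = -7, b = -2.9.
= (-7)²·34 + (-2.9)²·91.3 + 2·(-7)·(-2.9)·13.7
= 1666 + 767.833 + 556.22 = 2990.053.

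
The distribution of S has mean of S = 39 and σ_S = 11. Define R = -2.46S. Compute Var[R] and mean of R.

R = -2.46S is linear with a = -2.46, b = 0.
Var[S] = 11² = 121.
Var[R] = a²·Var[S] = (-2.46)²·121 = 732.2436.
mean of R = a·mean of S + b = (-2.46)·39 = -95.94.

Var[R] = 732.2436, mean of R = -95.94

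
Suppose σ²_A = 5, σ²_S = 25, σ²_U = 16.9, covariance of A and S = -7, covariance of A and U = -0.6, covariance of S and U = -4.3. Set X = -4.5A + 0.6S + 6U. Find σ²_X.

σ²_X = a²·σ²_A + b²·σ²_S + c²·σ²_U + 2ab·covariance of A and S + 2ac·covariance of A and U + 2bc·covariance of S and U, with a = -4.5, b = 0.6, c = 6.
= 101.25 + 9 + 608.4 + 37.8 + 32.4 + (-30.96)
= 757.89.

σ²_X = 757.89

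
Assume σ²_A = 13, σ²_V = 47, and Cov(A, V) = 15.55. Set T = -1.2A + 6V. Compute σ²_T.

σ²_T = 1486.8

σ²_T = a²·σ²_A + b²·σ²_V + 2ab·Cov(A, V) with a = -1.2, b = 6.
= (-1.2)²·13 + 6²·47 + 2·(-1.2)·6·15.55
= 18.72 + 1692 + (-223.92) = 1486.8.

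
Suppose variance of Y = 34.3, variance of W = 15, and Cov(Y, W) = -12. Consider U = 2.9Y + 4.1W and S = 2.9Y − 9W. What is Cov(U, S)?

By bilinearity, Cov(U, S) = ac·variance of Y + bd·variance of W + (ad+bc)·Cov(Y, W), with a=2.9, b=4.1, c=2.9, d=-9.
ac·variance of Y = 2.9·2.9·34.3 = 288.463
bd·variance of W = 4.1·(-9)·15 = -553.5
(ad+bc)·Cov(Y, W) = (-14.21)·(-12) = 170.52
Cov(U, S) = 288.463 + (-553.5) + 170.52 = -94.517.

Cov(U, S) = -94.517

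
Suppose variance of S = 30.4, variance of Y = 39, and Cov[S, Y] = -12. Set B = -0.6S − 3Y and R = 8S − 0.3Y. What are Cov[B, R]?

By bilinearity, Cov[B, R] = ac·variance of S + bd·variance of Y + (ad+bc)·Cov[S, Y], with a=-0.6, b=-3, c=8, d=-0.3.
ac·variance of S = (-0.6)·8·30.4 = -145.92
bd·variance of Y = (-3)·(-0.3)·39 = 35.1
(ad+bc)·Cov[S, Y] = (-23.82)·(-12) = 285.84
Cov[B, R] = -145.92 + 35.1 + 285.84 = 175.02.

Cov[B, R] = 175.02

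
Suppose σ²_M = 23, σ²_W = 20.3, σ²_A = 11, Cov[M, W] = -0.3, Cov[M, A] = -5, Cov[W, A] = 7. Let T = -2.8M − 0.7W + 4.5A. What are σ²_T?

σ²_T = a²·σ²_M + b²·σ²_W + c²·σ²_A + 2ab·Cov[M, W] + 2ac·Cov[M, A] + 2bc·Cov[W, A], with a = -2.8, b = -0.7, c = 4.5.
= 180.32 + 9.947 + 222.75 + (-1.176) + 126 + (-44.1)
= 493.741.

σ²_T = 493.741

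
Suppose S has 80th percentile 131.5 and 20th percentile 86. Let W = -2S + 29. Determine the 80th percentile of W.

Since a = -2 < 0 the transformation is decreasing, reversing order: the 80th percentile of W corresponds to the 20th percentile of S.
So P_{80}(W) = a·P_{20}(S) + b = (-2)·86 + 29 = -143.

80th percentile of W = -143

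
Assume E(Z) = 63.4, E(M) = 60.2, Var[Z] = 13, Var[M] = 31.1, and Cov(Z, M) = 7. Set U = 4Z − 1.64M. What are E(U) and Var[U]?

E(U) = 4·E(Z) + (-1.64)·E(M) = 4·63.4 + (-1.64)·60.2 = 154.872.
Var[U] = a²·Var[Z] + b²·Var[M] + 2ab·Cov(Z, M) with a = 4, b = -1.64.
= 4²·13 + (-1.64)²·31.1 + 2·4·(-1.64)·7
= 208 + 83.64656 + (-91.84) = 199.80656.

E(U) = 154.872, Var[U] = 199.80656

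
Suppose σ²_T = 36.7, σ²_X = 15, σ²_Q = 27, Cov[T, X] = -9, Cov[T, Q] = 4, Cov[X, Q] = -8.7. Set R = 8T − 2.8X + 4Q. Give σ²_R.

σ²_R = a²·σ²_T + b²·σ²_X + c²·σ²_Q + 2ab·Cov[T, X] + 2ac·Cov[T, Q] + 2bc·Cov[X, Q], with a = 8, b = -2.8, c = 4.
= 2348.8 + 117.6 + 432 + 403.2 + 256 + 194.88
= 3752.48.

σ²_R = 3752.48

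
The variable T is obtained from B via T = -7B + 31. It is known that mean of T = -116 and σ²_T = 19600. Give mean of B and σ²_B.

From T = -7B + 31: mean of T = a·mean of B + b, so mean of B = (mean of T − b)/a = (-116 − 31)/(-7) = 21.
σ²_T = a²·σ²_B, so σ²_B = 19600/(-7)² = 400.

mean of B = 21, σ²_B = 400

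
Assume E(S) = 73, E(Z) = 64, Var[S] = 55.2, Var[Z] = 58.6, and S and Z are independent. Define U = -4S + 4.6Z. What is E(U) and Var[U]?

E(U) = (-4)·E(S) + 4.6·E(Z) = (-4)·73 + 4.6·64 = 2.4.
Var[U] = a²·Var[S] + b²·Var[Z] + 2ab·Cov(S, Z) with a = -4, b = 4.6.
Independence gives Cov(S, Z) = 0.
= (-4)²·55.2 + 4.6²·58.6 + 2·(-4)·4.6·0
= 883.2 + 1239.976 + 0 = 2123.176.

E(U) = 2.4, Var[U] = 2123.176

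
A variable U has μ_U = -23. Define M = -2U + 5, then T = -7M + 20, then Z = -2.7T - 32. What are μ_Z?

μ_M = (-2)·(-23) + 5 = 51.
μ_T = (-7)·51 + 20 = -337.
μ_Z = (-2.7)·(-337) + (-32) = 877.9.

μ_Z = 877.9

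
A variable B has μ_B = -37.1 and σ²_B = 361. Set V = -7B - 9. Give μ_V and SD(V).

V = -7B - 9 is linear with a = -7, b = -9.
μ_V = a·μ_B + b = (-7)·(-37.1) + (-9) = 250.7.
SD(B) = √361 = 19.
SD(V) = |a|·SD(B) = |-7|·19 = 133.

μ_V = 250.7, SD(V) = 133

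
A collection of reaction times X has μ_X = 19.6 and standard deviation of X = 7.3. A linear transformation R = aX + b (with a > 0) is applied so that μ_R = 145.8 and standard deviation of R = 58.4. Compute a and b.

standard deviation of R = a·standard deviation of X (a > 0), so a = 58.4/7.3 = 8.
μ_R = a·μ_X + b, so b = 145.8 − 8·19.6 = -11.

a = 8, b = -11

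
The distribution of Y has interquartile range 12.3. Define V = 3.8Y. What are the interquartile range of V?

IQR(V) = 46.74

Under V = aY + b, IQR(V) = |a|·IQR(Y) = |3.8|·12.3 = 46.74 (shifts cancel; spread scales by |a|).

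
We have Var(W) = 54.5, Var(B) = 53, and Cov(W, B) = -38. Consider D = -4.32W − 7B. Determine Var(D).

Var(D) = a²·Var(W) + b²·Var(B) + 2ab·Cov(W, B) with a = -4.32, b = -7.
= (-4.32)²·54.5 + (-7)²·53 + 2·(-4.32)·(-7)·(-38)
= 1017.1008 + 2597 + (-2298.24) = 1315.8608.

Var(D) = 1315.8608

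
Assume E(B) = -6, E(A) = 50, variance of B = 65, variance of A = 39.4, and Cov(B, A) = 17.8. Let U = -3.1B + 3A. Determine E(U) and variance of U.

E(U) = (-3.1)·E(B) + 3·E(A) = (-3.1)·(-6) + 3·50 = 168.6.
variance of U = a²·variance of B + b²·variance of A + 2ab·Cov(B, A) with a = -3.1, b = 3.
= (-3.1)²·65 + 3²·39.4 + 2·(-3.1)·3·17.8
= 624.65 + 354.6 + (-331.08) = 648.17.

E(U) = 168.6, variance of U = 648.17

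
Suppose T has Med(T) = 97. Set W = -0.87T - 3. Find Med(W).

A linear map preserves order up to sign, so Med(W) = a·Med(T) + b = (-0.87)·97 + (-3) = -87.39.

Med(W) = -87.39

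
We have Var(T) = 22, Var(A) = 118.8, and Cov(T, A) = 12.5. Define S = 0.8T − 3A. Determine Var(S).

Var(S) = 1023.28

Var(S) = a²·Var(T) + b²·Var(A) + 2ab·Cov(T, A) with a = 0.8, b = -3.
= 0.8²·22 + (-3)²·118.8 + 2·0.8·(-3)·12.5
= 14.08 + 1069.2 + (-60) = 1023.28.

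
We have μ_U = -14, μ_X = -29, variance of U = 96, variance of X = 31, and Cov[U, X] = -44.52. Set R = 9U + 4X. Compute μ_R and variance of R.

μ_R = 9·μ_U + 4·μ_X = 9·(-14) + 4·(-29) = -242.
variance of R = a²·variance of U + b²·variance of X + 2ab·Cov[U, X] with a = 9, b = 4.
= 9²·96 + 4²·31 + 2·9·4·(-44.52)
= 7776 + 496 + (-3205.44) = 5066.56.

μ_R = -242, variance of R = 5066.56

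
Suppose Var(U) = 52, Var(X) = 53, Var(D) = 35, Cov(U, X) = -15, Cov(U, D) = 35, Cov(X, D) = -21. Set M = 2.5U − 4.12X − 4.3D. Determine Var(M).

Var(M) = a²·Var(U) + b²·Var(X) + c²·Var(D) + 2ab·Cov(U, X) + 2ac·Cov(U, D) + 2bc·Cov(X, D), with a = 2.5, b = -4.12, c = -4.3.
= 325 + 899.6432 + 647.15 + 309 + (-752.5) + (-744.072)
= 684.2212.

Var(M) = 684.2212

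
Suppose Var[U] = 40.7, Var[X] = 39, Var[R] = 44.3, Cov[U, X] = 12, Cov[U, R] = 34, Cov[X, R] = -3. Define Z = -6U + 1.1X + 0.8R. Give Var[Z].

Var[Z] = 1050.662

Var[Z] = a²·Var[U] + b²·Var[X] + c²·Var[R] + 2ab·Cov[U, X] + 2ac·Cov[U, R] + 2bc·Cov[X, R], with a = -6, b = 1.1, c = 0.8.
= 1465.2 + 47.19 + 28.352 + (-158.4) + (-326.4) + (-5.28)
= 1050.662.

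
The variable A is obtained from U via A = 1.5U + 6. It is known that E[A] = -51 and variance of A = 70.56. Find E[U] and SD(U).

From A = 1.5U + 6: E[A] = a·E[U] + b, so E[U] = (E[A] − b)/a = (-51 − 6)/1.5 = -38.
SD(A) = √70.56 = 8.4.
SD(A) = |a|·SD(U), so SD(U) = 8.4/|1.5| = 5.6.

E[U] = -38, SD(U) = 5.6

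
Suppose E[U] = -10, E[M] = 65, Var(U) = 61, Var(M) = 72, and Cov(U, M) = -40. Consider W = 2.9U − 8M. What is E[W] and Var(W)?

E[W] = 2.9·E[U] + (-8)·E[M] = 2.9·(-10) + (-8)·65 = -549.
Var(W) = a²·Var(U) + b²·Var(M) + 2ab·Cov(U, M) with a = 2.9, b = -8.
= 2.9²·61 + (-8)²·72 + 2·2.9·(-8)·(-40)
= 513.01 + 4608 + 1856 = 6977.01.

E[W] = -549, Var(W) = 6977.01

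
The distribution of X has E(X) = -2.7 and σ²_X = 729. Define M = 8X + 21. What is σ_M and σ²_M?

M = 8X + 21 is linear with a = 8, b = 21.
σ_X = √729 = 27.
σ_M = |a|·σ_X = |8|·27 = 216.
σ²_M = a²·σ²_X = 8²·729 = 46656 (the additive constant 21 does not affect variance).

σ_M = 216, σ²_M = 46656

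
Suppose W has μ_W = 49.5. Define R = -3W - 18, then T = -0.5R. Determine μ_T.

μ_T = 83.25

μ_R = (-3)·49.5 + (-18) = -166.5.
μ_T = (-0.5)·(-166.5) = 83.25.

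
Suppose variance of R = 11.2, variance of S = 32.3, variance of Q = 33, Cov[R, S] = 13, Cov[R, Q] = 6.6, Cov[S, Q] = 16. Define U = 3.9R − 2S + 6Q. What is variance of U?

variance of U = a²·variance of R + b²·variance of S + c²·variance of Q + 2ab·Cov[R, S] + 2ac·Cov[R, Q] + 2bc·Cov[S, Q], with a = 3.9, b = -2, c = 6.
= 170.352 + 129.2 + 1188 + (-202.8) + 308.88 + (-384)
= 1209.632.

variance of U = 1209.632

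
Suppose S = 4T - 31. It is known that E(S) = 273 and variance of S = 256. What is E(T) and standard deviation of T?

From S = 4T - 31: E(S) = a·E(T) + b, so E(T) = (E(S) − b)/a = (273 − (-31))/4 = 76.
standard deviation of S = √256 = 16.
standard deviation of S = |a|·standard deviation of T, so standard deviation of T = 16/|4| = 4.

E(T) = 76, standard deviation of T = 4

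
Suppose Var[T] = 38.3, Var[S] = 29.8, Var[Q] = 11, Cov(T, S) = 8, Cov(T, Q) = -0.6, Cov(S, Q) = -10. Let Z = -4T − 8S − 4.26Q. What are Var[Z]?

Var[Z] = a²·Var[T] + b²·Var[S] + c²·Var[Q] + 2ab·Cov(T, S) + 2ac·Cov(T, Q) + 2bc·Cov(S, Q), with a = -4, b = -8, c = -4.26.
= 612.8 + 1907.2 + 199.6236 + 512 + (-20.448) + (-681.6)
= 2529.5756.

Var[Z] = 2529.5756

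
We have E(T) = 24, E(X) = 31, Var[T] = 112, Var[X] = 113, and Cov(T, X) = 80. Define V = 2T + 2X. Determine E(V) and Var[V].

E(V) = 2·E(T) + 2·E(X) = 2·24 + 2·31 = 110.
Var[V] = a²·Var[T] + b²·Var[X] + 2ab·Cov(T, X) with a = 2, b = 2.
= 2²·112 + 2²·113 + 2·2·2·80
= 448 + 452 + 640 = 1540.

E(V) = 110, Var[V] = 1540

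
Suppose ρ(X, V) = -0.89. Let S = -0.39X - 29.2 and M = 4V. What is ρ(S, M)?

Linear rescalings preserve |correlation|; the slopes -0.39 and 4 have opposite signs, so the correlation flips sign: ρ(S, M) = −ρ(X, V) = 0.89.

ρ(S, M) = 0.89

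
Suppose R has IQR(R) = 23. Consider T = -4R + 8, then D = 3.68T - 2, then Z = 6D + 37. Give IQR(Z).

IQR(T) = |-4|·23 = 92.
IQR(D) = |3.68|·92 = 338.56.
IQR(Z) = |6|·338.56 = 2031.36.

IQR(Z) = 2031.36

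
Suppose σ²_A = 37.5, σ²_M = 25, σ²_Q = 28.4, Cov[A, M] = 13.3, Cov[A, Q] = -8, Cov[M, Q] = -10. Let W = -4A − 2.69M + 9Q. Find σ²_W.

σ²_W = 4427.7185

σ²_W = a²·σ²_A + b²·σ²_M + c²·σ²_Q + 2ab·Cov[A, M] + 2ac·Cov[A, Q] + 2bc·Cov[M, Q], with a = -4, b = -2.69, c = 9.
= 600 + 180.9025 + 2300.4 + 286.216 + 576 + 484.2
= 4427.7185.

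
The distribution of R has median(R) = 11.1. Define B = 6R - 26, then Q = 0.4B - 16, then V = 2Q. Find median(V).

median(V) = 0.48

median(B) = 6·11.1 + (-26) = 40.6.
median(Q) = 0.4·40.6 + (-16) = 0.24.
median(V) = 2·0.24 = 0.48.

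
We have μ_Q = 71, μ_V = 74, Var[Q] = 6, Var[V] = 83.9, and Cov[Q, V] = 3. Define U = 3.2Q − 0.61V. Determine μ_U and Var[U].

μ_U = 3.2·μ_Q + (-0.61)·μ_V = 3.2·71 + (-0.61)·74 = 182.06.
Var[U] = a²·Var[Q] + b²·Var[V] + 2ab·Cov[Q, V] with a = 3.2, b = -0.61.
= 3.2²·6 + (-0.61)²·83.9 + 2·3.2·(-0.61)·3
= 61.44 + 31.21919 + (-11.712) = 80.94719.

μ_U = 182.06, Var[U] = 80.94719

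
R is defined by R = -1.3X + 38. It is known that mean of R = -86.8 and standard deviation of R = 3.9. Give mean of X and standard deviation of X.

mean of X = 96, standard deviation of X = 3

From R = -1.3X + 38: mean of R = a·mean of X + b, so mean of X = (mean of R − b)/a = (-86.8 − 38)/(-1.3) = 96.
standard deviation of R = |a|·standard deviation of X, so standard deviation of X = 3.9/|-1.3| = 3.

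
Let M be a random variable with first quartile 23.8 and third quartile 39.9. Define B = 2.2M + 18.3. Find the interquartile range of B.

IQR of M = Q3 − Q1 = 39.9 − 23.8 = 16.1.
Under B = aM + b, IQR(B) = |a|·IQR(M) = |2.2|·16.1 = 35.42 (shifts cancel; spread scales by |a|).

IQR(B) = 35.42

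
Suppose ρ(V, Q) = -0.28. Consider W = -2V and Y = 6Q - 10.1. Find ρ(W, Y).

ρ(W, Y) = 0.28

Linear rescalings preserve |correlation|; the slopes -2 and 6 have opposite signs, so the correlation flips sign: ρ(W, Y) = −ρ(V, Q) = 0.28.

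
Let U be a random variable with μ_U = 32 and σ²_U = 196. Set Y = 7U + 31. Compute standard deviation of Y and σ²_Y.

Y = 7U + 31 is linear with a = 7, b = 31.
standard deviation of U = √196 = 14.
standard deviation of Y = |a|·standard deviation of U = |7|·14 = 98.
σ²_Y = a²·σ²_U = 7²·196 = 9604 (the additive constant 31 does not affect variance).

standard deviation of Y = 98, σ²_Y = 9604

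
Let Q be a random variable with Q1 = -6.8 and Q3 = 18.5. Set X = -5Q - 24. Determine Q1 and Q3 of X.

a = -5 < 0 reverses order: Q1(X) comes from Q3(Q), Q3(X) from Q1(Q).
Q1(X) = (-5)·18.5 + (-24) = -116.5; Q3(X) = (-5)·(-6.8) + (-24) = 10.

Q1(X) = -116.5, Q3(X) = 10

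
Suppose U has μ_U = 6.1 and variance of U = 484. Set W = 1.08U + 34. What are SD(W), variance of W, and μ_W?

SD(W) = 23.76, variance of W = 564.5376, μ_W = 40.588

W = 1.08U + 34 is linear with a = 1.08, b = 34.
SD(U) = √484 = 22.
SD(W) = |a|·SD(U) = |1.08|·22 = 23.76.
variance of W = a²·variance of U = 1.08²·484 = 564.5376 (the additive constant 34 does not affect variance).
μ_W = a·μ_U + b = 1.08·6.1 + 34 = 40.588.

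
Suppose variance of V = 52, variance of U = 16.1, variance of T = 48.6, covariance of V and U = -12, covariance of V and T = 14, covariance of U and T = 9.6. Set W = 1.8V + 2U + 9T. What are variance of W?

variance of W = 4882.28

variance of W = a²·variance of V + b²·variance of U + c²·variance of T + 2ab·covariance of V and U + 2ac·covariance of V and T + 2bc·covariance of U and T, with a = 1.8, b = 2, c = 9.
= 168.48 + 64.4 + 3936.6 + (-86.4) + 453.6 + 345.6
= 4882.28.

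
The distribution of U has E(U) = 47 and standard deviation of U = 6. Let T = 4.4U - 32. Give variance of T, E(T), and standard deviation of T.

variance of T = 696.96, E(T) = 174.8, standard deviation of T = 26.4

T = 4.4U - 32 is linear with a = 4.4, b = -32.
variance of U = 6² = 36.
variance of T = a²·variance of U = 4.4²·36 = 696.96 (the additive constant -32 does not affect variance).
E(T) = a·E(U) + b = 4.4·47 + (-32) = 174.8.
standard deviation of T = |a|·standard deviation of U = |4.4|·6 = 26.4.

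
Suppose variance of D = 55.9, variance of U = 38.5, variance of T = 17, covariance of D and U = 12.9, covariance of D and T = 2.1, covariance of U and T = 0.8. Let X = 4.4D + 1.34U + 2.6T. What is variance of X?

variance of X = a²·variance of D + b²·variance of U + c²·variance of T + 2ab·covariance of D and U + 2ac·covariance of D and T + 2bc·covariance of U and T, with a = 4.4, b = 1.34, c = 2.6.
= 1082.224 + 69.1306 + 114.92 + 152.1168 + 48.048 + 5.5744
= 1472.0138.

variance of X = 1472.0138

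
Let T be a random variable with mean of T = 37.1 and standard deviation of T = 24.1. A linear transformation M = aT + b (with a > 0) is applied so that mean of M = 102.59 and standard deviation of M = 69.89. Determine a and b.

a = 2.9, b = -5

standard deviation of M = a·standard deviation of T (a > 0), so a = 69.89/24.1 = 2.9.
mean of M = a·mean of T + b, so b = 102.59 − 2.9·37.1 = -5.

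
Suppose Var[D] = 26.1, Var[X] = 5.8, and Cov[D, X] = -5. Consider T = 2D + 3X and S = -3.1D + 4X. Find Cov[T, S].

By bilinearity, Cov[T, S] = ac·Var[D] + bd·Var[X] + (ad+bc)·Cov[D, X], with a=2, b=3, c=-3.1, d=4.
ac·Var[D] = 2·(-3.1)·26.1 = -161.82
bd·Var[X] = 3·4·5.8 = 69.6
(ad+bc)·Cov[D, X] = (-1.3)·(-5) = 6.5
Cov[T, S] = -161.82 + 69.6 + 6.5 = -85.72.

Cov[T, S] = -85.72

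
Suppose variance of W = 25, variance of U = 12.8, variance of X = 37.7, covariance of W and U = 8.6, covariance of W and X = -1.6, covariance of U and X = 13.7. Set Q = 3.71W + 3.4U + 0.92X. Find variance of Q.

variance of Q = a²·variance of W + b²·variance of U + c²·variance of X + 2ab·covariance of W and U + 2ac·covariance of W and X + 2bc·covariance of U and X, with a = 3.71, b = 3.4, c = 0.92.
= 344.1025 + 147.968 + 31.90928 + 216.9608 + (-10.92224) + 85.7072
= 815.72554.

variance of Q = 815.72554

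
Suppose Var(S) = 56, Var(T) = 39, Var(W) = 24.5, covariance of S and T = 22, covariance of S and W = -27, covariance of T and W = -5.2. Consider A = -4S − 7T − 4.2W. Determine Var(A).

Var(A) = a²·Var(S) + b²·Var(T) + c²·Var(W) + 2ab·covariance of S and T + 2ac·covariance of S and W + 2bc·covariance of T and W, with a = -4, b = -7, c = -4.2.
= 896 + 1911 + 432.18 + 1232 + (-907.2) + (-305.76)
= 3258.22.

Var(A) = 3258.22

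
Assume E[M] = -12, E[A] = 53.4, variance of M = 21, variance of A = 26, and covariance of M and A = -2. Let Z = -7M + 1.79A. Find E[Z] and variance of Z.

E[Z] = 179.586, variance of Z = 1162.4266

E[Z] = (-7)·E[M] + 1.79·E[A] = (-7)·(-12) + 1.79·53.4 = 179.586.
variance of Z = a²·variance of M + b²·variance of A + 2ab·covariance of M and A with a = -7, b = 1.79.
= (-7)²·21 + 1.79²·26 + 2·(-7)·1.79·(-2)
= 1029 + 83.3066 + 50.12 = 1162.4266.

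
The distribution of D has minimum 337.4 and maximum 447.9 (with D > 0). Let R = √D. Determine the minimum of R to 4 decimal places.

√D is increasing on this domain, so min(R) comes from min(D) = 337.4: min(R) = √(337.4) ≈ 18.3685.

min(R) = 18.3685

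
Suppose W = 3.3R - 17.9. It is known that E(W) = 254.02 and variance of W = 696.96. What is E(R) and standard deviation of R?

E(R) = 82.4, standard deviation of R = 8

From W = 3.3R - 17.9: E(W) = a·E(R) + b, so E(R) = (E(W) − b)/a = (254.02 − (-17.9))/3.3 = 82.4.
standard deviation of W = √696.96 = 26.4.
standard deviation of W = |a|·standard deviation of R, so standard deviation of R = 26.4/|3.3| = 8.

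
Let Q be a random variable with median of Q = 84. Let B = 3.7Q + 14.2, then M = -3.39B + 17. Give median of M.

median of B = 3.7·84 + 14.2 = 325.
median of M = (-3.39)·325 + 17 = -1084.75.

median of M = -1084.75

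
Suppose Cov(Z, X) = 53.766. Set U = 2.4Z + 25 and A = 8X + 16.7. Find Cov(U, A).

Cov(U, A) = a·c·Cov(Z, X) = 2.4·8·53.766 = 1032.3072. Additive constants drop out.

Cov(U, A) = 1032.3072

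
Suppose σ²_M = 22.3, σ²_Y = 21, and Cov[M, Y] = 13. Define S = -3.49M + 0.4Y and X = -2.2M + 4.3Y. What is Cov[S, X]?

Cov[S, X] = 0.8084

By bilinearity, Cov[S, X] = ac·σ²_M + bd·σ²_Y + (ad+bc)·Cov[M, Y], with a=-3.49, b=0.4, c=-2.2, d=4.3.
ac·σ²_M = (-3.49)·(-2.2)·22.3 = 171.2194
bd·σ²_Y = 0.4·4.3·21 = 36.12
(ad+bc)·Cov[M, Y] = (-15.887)·13 = -206.531
Cov[S, X] = 171.2194 + 36.12 + (-206.531) = 0.8084.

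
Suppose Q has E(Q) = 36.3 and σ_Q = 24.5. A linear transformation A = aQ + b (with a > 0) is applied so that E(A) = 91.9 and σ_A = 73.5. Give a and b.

a = 3, b = -17

σ_A = a·σ_Q (a > 0), so a = 73.5/24.5 = 3.
E(A) = a·E(Q) + b, so b = 91.9 − 3·36.3 = -17.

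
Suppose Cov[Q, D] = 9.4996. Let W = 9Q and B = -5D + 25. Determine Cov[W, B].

Cov[W, B] = a·c·Cov[Q, D] = 9·(-5)·9.4996 = -427.482. Additive constants drop out.

Cov[W, B] = -427.482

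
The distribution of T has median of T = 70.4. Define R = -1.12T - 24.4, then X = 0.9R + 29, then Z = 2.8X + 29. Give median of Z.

median of Z = -149.98496

median of R = (-1.12)·70.4 + (-24.4) = -103.248.
median of X = 0.9·(-103.248) + 29 = -63.9232.
median of Z = 2.8·(-63.9232) + 29 = -149.98496.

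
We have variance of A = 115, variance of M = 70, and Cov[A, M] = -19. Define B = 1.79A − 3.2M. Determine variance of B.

variance of B = 1302.9355

variance of B = a²·variance of A + b²·variance of M + 2ab·Cov[A, M] with a = 1.79, b = -3.2.
= 1.79²·115 + (-3.2)²·70 + 2·1.79·(-3.2)·(-19)
= 368.4715 + 716.8 + 217.664 = 1302.9355.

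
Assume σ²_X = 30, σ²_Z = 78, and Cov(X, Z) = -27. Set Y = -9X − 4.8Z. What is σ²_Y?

σ²_Y = a²·σ²_X + b²·σ²_Z + 2ab·Cov(X, Z) with a = -9, b = -4.8.
= (-9)²·30 + (-4.8)²·78 + 2·(-9)·(-4.8)·(-27)
= 2430 + 1797.12 + (-2332.8) = 1894.32.

σ²_Y = 1894.32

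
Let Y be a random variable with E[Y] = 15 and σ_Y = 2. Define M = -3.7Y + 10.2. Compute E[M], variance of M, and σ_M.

M = -3.7Y + 10.2 is linear with a = -3.7, b = 10.2.
E[M] = a·E[Y] + b = (-3.7)·15 + 10.2 = -45.3.
variance of Y = 2² = 4.
variance of M = a²·variance of Y = (-3.7)²·4 = 54.76 (the additive constant 10.2 does not affect variance).
σ_M = |a|·σ_Y = |-3.7|·2 = 7.4.

E[M] = -45.3, variance of M = 54.76, σ_M = 7.4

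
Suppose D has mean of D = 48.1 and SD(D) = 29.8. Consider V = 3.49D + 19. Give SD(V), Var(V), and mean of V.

V = 3.49D + 19 is linear with a = 3.49, b = 19.
SD(V) = |a|·SD(D) = |3.49|·29.8 = 104.002.
Var(D) = 29.8² = 888.04.
Var(V) = a²·Var(D) = 3.49²·888.04 = 10816.416004 (the additive constant 19 does not affect variance).
mean of V = a·mean of D + b = 3.49·48.1 + 19 = 186.869.

SD(V) = 104.002, Var(V) = 10816.416004, mean of V = 186.869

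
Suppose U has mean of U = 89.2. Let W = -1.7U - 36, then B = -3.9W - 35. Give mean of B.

mean of B = 696.796

mean of W = (-1.7)·89.2 + (-36) = -187.64.
mean of B = (-3.9)·(-187.64) + (-35) = 696.796.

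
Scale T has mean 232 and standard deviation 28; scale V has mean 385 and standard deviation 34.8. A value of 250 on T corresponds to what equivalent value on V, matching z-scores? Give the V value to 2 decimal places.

z = (250 − 232)/28 ≈ 0.6429.
V = 385 + z·34.8 = 385 + (250 − 232)·34.8/28 ≈ 407.37.

V = 407.37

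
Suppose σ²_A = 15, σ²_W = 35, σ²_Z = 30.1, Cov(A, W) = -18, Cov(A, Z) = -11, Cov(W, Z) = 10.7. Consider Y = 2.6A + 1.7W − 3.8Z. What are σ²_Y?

σ²_Y = 557.19

σ²_Y = a²·σ²_A + b²·σ²_W + c²·σ²_Z + 2ab·Cov(A, W) + 2ac·Cov(A, Z) + 2bc·Cov(W, Z), with a = 2.6, b = 1.7, c = -3.8.
= 101.4 + 101.15 + 434.644 + (-159.12) + 217.36 + (-138.244)
= 557.19.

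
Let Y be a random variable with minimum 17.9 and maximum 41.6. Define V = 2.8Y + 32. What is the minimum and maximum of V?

min(V) = 82.12, max(V) = 148.48

a = 2.8 > 0, so min(V) = a·min(Y)+b = 2.8·17.9 + 32 = 82.12 and max(V) = 2.8·41.6 + 32 = 148.48.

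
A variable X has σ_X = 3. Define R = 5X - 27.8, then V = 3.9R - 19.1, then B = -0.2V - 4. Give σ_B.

σ_R = |5|·3 = 15.
σ_V = |3.9|·15 = 58.5.
σ_B = |-0.2|·58.5 = 11.7.

σ_B = 11.7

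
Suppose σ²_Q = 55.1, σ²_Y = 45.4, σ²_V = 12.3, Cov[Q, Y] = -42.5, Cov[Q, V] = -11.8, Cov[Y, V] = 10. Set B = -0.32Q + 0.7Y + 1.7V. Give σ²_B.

σ²_B = 119.11364

σ²_B = a²·σ²_Q + b²·σ²_Y + c²·σ²_V + 2ab·Cov[Q, Y] + 2ac·Cov[Q, V] + 2bc·Cov[Y, V], with a = -0.32, b = 0.7, c = 1.7.
= 5.64224 + 22.246 + 35.547 + 19.04 + 12.8384 + 23.8
= 119.11364.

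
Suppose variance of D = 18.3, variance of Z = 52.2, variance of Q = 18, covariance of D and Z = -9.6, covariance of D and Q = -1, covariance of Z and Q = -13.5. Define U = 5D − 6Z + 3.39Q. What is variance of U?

variance of U = 3634.8378

variance of U = a²·variance of D + b²·variance of Z + c²·variance of Q + 2ab·covariance of D and Z + 2ac·covariance of D and Q + 2bc·covariance of Z and Q, with a = 5, b = -6, c = 3.39.
= 457.5 + 1879.2 + 206.8578 + 576 + (-33.9) + 549.18
= 3634.8378.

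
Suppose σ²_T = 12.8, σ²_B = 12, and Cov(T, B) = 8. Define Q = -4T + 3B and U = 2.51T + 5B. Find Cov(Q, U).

By bilinearity, Cov(Q, U) = ac·σ²_T + bd·σ²_B + (ad+bc)·Cov(T, B), with a=-4, b=3, c=2.51, d=5.
ac·σ²_T = (-4)·2.51·12.8 = -128.512
bd·σ²_B = 3·5·12 = 180
(ad+bc)·Cov(T, B) = (-12.47)·8 = -99.76
Cov(Q, U) = -128.512 + 180 + (-99.76) = -48.272.

Cov(Q, U) = -48.272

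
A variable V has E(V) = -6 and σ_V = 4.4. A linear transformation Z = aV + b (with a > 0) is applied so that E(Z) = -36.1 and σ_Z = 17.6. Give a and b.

a = 4, b = -12.1

σ_Z = a·σ_V (a > 0), so a = 17.6/4.4 = 4.
E(Z) = a·E(V) + b, so b = -36.1 − 4·(-6) = -12.1.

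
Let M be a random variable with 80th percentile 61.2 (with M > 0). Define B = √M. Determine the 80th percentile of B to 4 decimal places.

80th percentile of B = 7.823

√M is increasing, so P_{80}(B) = g(P_{80}(M)) ≈ 7.823.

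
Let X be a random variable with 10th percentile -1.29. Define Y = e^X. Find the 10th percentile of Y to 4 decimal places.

e^X is increasing, so P_{10}(Y) = g(P_{10}(X)) ≈ 0.2753.

10th percentile of Y = 0.2753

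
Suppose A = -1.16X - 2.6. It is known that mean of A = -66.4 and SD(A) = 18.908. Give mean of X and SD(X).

From A = -1.16X - 2.6: mean of A = a·mean of X + b, so mean of X = (mean of A − b)/a = (-66.4 − (-2.6))/(-1.16) = 55.
SD(A) = |a|·SD(X), so SD(X) = 18.908/|-1.16| = 16.3.

mean of X = 55, SD(X) = 16.3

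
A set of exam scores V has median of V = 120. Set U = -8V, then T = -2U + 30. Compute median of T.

median of T = 1950

median of U = (-8)·120 = -960.
median of T = (-2)·(-960) + 30 = 1950.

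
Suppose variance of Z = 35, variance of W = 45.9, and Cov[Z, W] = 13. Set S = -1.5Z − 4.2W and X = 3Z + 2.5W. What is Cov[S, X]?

Cov[S, X] = -852

By bilinearity, Cov[S, X] = ac·variance of Z + bd·variance of W + (ad+bc)·Cov[Z, W], with a=-1.5, b=-4.2, c=3, d=2.5.
ac·variance of Z = (-1.5)·3·35 = -157.5
bd·variance of W = (-4.2)·2.5·45.9 = -481.95
(ad+bc)·Cov[Z, W] = (-16.35)·13 = -212.55
Cov[S, X] = -157.5 + (-481.95) + (-212.55) = -852.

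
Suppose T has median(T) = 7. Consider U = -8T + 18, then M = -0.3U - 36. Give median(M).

median(U) = (-8)·7 + 18 = -38.
median(M) = (-0.3)·(-38) + (-36) = -24.6.

median(M) = -24.6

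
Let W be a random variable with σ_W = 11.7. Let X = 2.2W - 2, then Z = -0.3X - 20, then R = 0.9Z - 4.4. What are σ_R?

σ_X = |2.2|·11.7 = 25.74.
σ_Z = |-0.3|·25.74 = 7.722.
σ_R = |0.9|·7.722 = 6.9498.

σ_R = 6.9498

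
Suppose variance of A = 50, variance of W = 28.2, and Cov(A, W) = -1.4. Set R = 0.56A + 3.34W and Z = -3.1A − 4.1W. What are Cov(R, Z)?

By bilinearity, Cov(R, Z) = ac·variance of A + bd·variance of W + (ad+bc)·Cov(A, W), with a=0.56, b=3.34, c=-3.1, d=-4.1.
ac·variance of A = 0.56·(-3.1)·50 = -86.8
bd·variance of W = 3.34·(-4.1)·28.2 = -386.1708
(ad+bc)·Cov(A, W) = (-12.65)·(-1.4) = 17.71
Cov(R, Z) = -86.8 + (-386.1708) + 17.71 = -455.2608.

Cov(R, Z) = -455.2608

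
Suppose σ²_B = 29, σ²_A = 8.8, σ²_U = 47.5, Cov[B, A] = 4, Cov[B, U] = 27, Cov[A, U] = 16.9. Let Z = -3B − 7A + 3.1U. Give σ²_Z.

σ²_Z = a²·σ²_B + b²·σ²_A + c²·σ²_U + 2ab·Cov[B, A] + 2ac·Cov[B, U] + 2bc·Cov[A, U], with a = -3, b = -7, c = 3.1.
= 261 + 431.2 + 456.475 + 168 + (-502.2) + (-733.46)
= 81.015.

σ²_Z = 81.015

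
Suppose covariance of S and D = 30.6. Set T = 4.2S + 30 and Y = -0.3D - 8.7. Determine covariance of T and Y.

covariance of T and Y = -38.556

covariance of T and Y = a·c·covariance of S and D = 4.2·(-0.3)·30.6 = -38.556. Additive constants drop out.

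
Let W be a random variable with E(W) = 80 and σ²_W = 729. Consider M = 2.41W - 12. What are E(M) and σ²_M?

E(M) = 180.8, σ²_M = 4234.1049

M = 2.41W - 12 is linear with a = 2.41, b = -12.
E(M) = a·E(W) + b = 2.41·80 + (-12) = 180.8.
σ²_M = a²·σ²_W = 2.41²·729 = 4234.1049 (the additive constant -12 does not affect variance).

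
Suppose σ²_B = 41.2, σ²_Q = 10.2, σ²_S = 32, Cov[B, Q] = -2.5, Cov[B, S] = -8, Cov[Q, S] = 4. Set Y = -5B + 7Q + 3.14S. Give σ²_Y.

σ²_Y = a²·σ²_B + b²·σ²_Q + c²·σ²_S + 2ab·Cov[B, Q] + 2ac·Cov[B, S] + 2bc·Cov[Q, S], with a = -5, b = 7, c = 3.14.
= 1030 + 499.8 + 315.5072 + 175 + 251.2 + 175.84
= 2447.3472.

σ²_Y = 2447.3472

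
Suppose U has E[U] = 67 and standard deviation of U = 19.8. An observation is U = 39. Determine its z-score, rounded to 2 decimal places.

z = (U − E[U]) / standard deviation of U = (39 − 67) / 19.8 ≈ -1.41.

z = -1.41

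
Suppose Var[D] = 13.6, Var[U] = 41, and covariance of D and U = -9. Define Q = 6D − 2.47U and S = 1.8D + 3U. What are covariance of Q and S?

covariance of Q and S = -278.916

By bilinearity, covariance of Q and S = ac·Var[D] + bd·Var[U] + (ad+bc)·covariance of D and U, with a=6, b=-2.47, c=1.8, d=3.
ac·Var[D] = 6·1.8·13.6 = 146.88
bd·Var[U] = (-2.47)·3·41 = -303.81
(ad+bc)·covariance of D and U = (13.554)·(-9) = -121.986
covariance of Q and S = 146.88 + (-303.81) + (-121.986) = -278.916.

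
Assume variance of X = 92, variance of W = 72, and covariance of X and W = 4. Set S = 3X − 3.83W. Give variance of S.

variance of S = 1792.2408

variance of S = a²·variance of X + b²·variance of W + 2ab·covariance of X and W with a = 3, b = -3.83.
= 3²·92 + (-3.83)²·72 + 2·3·(-3.83)·4
= 828 + 1056.1608 + (-91.92) = 1792.2408.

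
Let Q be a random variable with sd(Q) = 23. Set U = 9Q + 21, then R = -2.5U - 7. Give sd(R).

sd(U) = |9|·23 = 207.
sd(R) = |-2.5|·207 = 517.5.

sd(R) = 517.5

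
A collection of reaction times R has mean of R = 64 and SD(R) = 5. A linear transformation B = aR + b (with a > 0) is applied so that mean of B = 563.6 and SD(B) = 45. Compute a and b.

SD(B) = a·SD(R) (a > 0), so a = 45/5 = 9.
mean of B = a·mean of R + b, so b = 563.6 − 9·64 = -12.4.

a = 9, b = -12.4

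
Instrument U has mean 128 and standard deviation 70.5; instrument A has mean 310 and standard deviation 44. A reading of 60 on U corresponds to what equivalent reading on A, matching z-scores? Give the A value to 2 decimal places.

z = (60 − 128)/70.5 ≈ -0.9645.
A = 310 + z·44 = 310 + (60 − 128)·44/70.5 ≈ 267.56.

A = 267.56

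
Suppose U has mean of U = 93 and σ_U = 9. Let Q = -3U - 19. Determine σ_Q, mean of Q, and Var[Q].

σ_Q = 27, mean of Q = -298, Var[Q] = 729

Q = -3U - 19 is linear with a = -3, b = -19.
σ_Q = |a|·σ_U = |-3|·9 = 27.
mean of Q = a·mean of U + b = (-3)·93 + (-19) = -298.
Var[U] = 9² = 81.
Var[Q] = a²·Var[U] = (-3)²·81 = 729 (the additive constant -19 does not affect variance).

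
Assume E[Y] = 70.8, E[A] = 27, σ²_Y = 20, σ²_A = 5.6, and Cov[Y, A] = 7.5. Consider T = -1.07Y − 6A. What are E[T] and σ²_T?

E[T] = (-1.07)·E[Y] + (-6)·E[A] = (-1.07)·70.8 + (-6)·27 = -237.756.
σ²_T = a²·σ²_Y + b²·σ²_A + 2ab·Cov[Y, A] with a = -1.07, b = -6.
= (-1.07)²·20 + (-6)²·5.6 + 2·(-1.07)·(-6)·7.5
= 22.898 + 201.6 + 96.3 = 320.798.

E[T] = -237.756, σ²_T = 320.798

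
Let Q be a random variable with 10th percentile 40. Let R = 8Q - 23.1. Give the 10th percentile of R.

10th percentile of R = 296.9

Since a = 8 > 0 the transformation is increasing, so the 10th percentile of R = a·(P_{10} of Q) + b = 8·40 + (-23.1) = 296.9.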